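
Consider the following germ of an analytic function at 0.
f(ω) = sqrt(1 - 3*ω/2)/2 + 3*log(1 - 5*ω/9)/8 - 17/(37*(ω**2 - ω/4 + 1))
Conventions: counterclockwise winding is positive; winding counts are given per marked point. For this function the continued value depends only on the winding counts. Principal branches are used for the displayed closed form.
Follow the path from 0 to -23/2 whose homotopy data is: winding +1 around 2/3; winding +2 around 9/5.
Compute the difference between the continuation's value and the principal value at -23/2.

Continued minus principal equals (-(1/2)*sqrt(73)) + ((3/2)*pi)*i.

The rational part is single-valued and drops out of the difference; each branch term changes only by its own monodromy.
(3/8)*log(1 - ω/(9/5)): each positive loop around 9/5 adds 2*pi*i to the log, so winding +2 contributes (3/8)*(2)*2*pi*i = (3/2)*pi*i.
(1/2)*sqrt(1 - ω/(2/3)): winding +1 is odd, the square root flips sign, contributing -2*(1/2)*sqrt(1 - (-23/2)/(2/3)) = -2*(1/2)*sqrt(73/4) = -(1/2)*sqrt(73).
Summing the contributions at ω = -23/2 gives (-(1/2)*sqrt(73)) + ((3/2)*pi)*i.


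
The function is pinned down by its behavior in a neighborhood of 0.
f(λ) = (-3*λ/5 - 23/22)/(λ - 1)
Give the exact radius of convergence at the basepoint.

The radius of convergence is 1.

Denominator factor (λ - 1): pole of order 1 at 1, modulus 1.
The radius of convergence is the smallest modulus among the singular points: 1.


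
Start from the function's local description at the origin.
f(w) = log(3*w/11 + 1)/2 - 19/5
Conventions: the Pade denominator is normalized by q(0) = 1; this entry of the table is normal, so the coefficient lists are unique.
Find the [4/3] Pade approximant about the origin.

Taylor coefficients needed (expand at 0): a_0 = -19/5, a_1 = 3/22, a_2 = -9/484, a_3 = 9/2662, a_4 = -81/117128, a_5 = 243/1610510, a_6 = -243/7086244, a_7 = 2187/272820394.
Write the denominator as Q(w) = 1 + q1*w + q2*w^2 + q3*w^3. Requiring Q*f - P = O(w^8) with deg P <= 4 kills the coefficients of w^5..w^7 in Q*f:
  w^5: a_5 + q1*a_4 + q2*a_3 + q3*a_2 = 0, i.e. 243/1610510 + (-81/117128)*q1 + (9/2662)*q2 + (-9/484)*q3 = 0.
  w^6: a_6 + q1*a_5 + q2*a_4 + q3*a_3 = 0, i.e. -243/7086244 + (243/1610510)*q1 + (-81/117128)*q2 + (9/2662)*q3 = 0.
  w^7: a_7 + q1*a_6 + q2*a_5 + q3*a_4 = 0, i.e. 2187/272820394 + (-243/7086244)*q1 + (243/1610510)*q2 + (-81/117128)*q3 = 0.
Solving this linear system: q1 = 36/77, q2 = 54/847, q3 = 108/46585.
The numerator is Q*f truncated at degree 4: P0 = a_0 = -19/5; P1 = a_1 + q1*a_0 = -1263/770; P2 = a_2 + q1*a_1 + q2*a_0 = -477/2420; P3 = a_3 + q1*a_2 + q2*a_1 + q3*a_0 = -2529/465850; P4 = a_4 + q1*a_3 + q2*a_2 + q3*a_1 = 81/4099480.

The Pade approximant has numerator coefficients [-19/5, -1263/770, -477/2420, -2529/465850, 81/4099480]; denominator coefficients [1, 36/77, 54/847, 108/46585].


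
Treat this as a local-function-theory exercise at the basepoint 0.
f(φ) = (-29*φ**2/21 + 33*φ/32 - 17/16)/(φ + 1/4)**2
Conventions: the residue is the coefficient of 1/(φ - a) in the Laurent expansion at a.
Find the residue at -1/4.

At the order-2 pole -1/4 set g(φ) = (φ - (-1/4))^2*f(φ) = -29*φ**2/21 + 33*φ/32 - 17/16.
Order-2 pole: residue = g'(a); g'(-1/4) = 1157/672, so the residue is 1157/672.

The residue is 1157/672.


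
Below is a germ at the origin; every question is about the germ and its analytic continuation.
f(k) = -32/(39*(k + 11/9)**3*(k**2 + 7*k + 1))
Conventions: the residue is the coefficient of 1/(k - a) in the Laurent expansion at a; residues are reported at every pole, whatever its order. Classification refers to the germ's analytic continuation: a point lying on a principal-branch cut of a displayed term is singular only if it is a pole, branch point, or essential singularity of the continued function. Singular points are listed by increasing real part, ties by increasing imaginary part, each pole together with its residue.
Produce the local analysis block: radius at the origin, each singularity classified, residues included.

Radius of convergence at 0: 7/2 - (3/2)*sqrt(5).
At -7/2 - (3/2)*sqrt(5): a pole of order 1; residue -76002624/1538820023 + (167590944/7694100115)*sqrt(5).
At -11/9: a pole of order 3; residue 152005248/1538820023.
At -7/2 + (3/2)*sqrt(5): a pole of order 1; residue -76002624/1538820023 - (167590944/7694100115)*sqrt(5).

Denominator factor (k + 11/9)^3: pole of order 3 at -11/9, modulus 11/9.
Denominator factor (k**2 + 7*k + 1): discriminant 45, real irrational roots -7/2 + (3/2)*sqrt(5) and -7/2 - (3/2)*sqrt(5); poles of order 1, moduli 7/2 - (3/2)*sqrt(5) and 7/2 + (3/2)*sqrt(5).
The radius of convergence is the smallest modulus among the singular points: 7/2 - (3/2)*sqrt(5).
The factor k**2 + 7*k + 1 splits as (k - a)(k - a') with a = -7/2 - (3/2)*sqrt(5), a' = -7/2 + (3/2)*sqrt(5). At the order-1 pole a set g(k) = (k - a)*f(k) = [-32/(39*(k + 11/9)**3)] / (k - a').
Simple pole: residue = g(a) at a = -7/2 - (3/2)*sqrt(5), which is -76002624/1538820023 + (167590944/7694100115)*sqrt(5).
At the order-3 pole -11/9 set g(k) = (k - (-11/9))^3*f(k) = -32/(39*(k**2 + 7*k + 1)).
Order-3 pole: residue = g''(a)/2; g''(-11/9) = 304010496/1538820023, so the residue is 152005248/1538820023.
The factor k**2 + 7*k + 1 splits as (k - a)(k - a') with a = -7/2 + (3/2)*sqrt(5), a' = -7/2 - (3/2)*sqrt(5). At the order-1 pole a set g(k) = (k - a)*f(k) = [-32/(39*(k + 11/9)**3)] / (k - a').
Simple pole: residue = g(a) at a = -7/2 + (3/2)*sqrt(5), which is -76002624/1538820023 - (167590944/7694100115)*sqrt(5).
List the singular points by increasing real part (a conjugate pair: the negative imaginary part first).


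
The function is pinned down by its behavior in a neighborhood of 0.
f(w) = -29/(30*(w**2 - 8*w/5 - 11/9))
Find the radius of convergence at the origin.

Denominator factor (w**2 - 8*w/5 - 11/9): discriminant 1676/225, real irrational roots 4/5 + (1/15)*sqrt(419) and 4/5 - (1/15)*sqrt(419); poles of order 1, moduli 4/5 + (1/15)*sqrt(419) and -4/5 + (1/15)*sqrt(419).
The radius of convergence is the smallest modulus among the singular points: -4/5 + (1/15)*sqrt(419).

The radius of convergence is -4/5 + (1/15)*sqrt(419).


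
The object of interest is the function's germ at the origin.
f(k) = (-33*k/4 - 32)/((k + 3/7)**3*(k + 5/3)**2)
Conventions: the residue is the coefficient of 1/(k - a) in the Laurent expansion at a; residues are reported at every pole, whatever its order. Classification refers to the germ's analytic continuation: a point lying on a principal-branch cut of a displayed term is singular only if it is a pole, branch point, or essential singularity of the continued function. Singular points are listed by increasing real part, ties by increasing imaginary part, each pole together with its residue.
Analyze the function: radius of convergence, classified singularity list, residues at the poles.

Radius of convergence at 0: 3/7.
At -5/3: a pole of order 2; residue 50537277/1827904.
At -3/7: a pole of order 3; residue -50537277/1827904.

Denominator factor (k + 3/7)^3: pole of order 3 at -3/7, modulus 3/7.
Denominator factor (k + 5/3)^2: pole of order 2 at -5/3, modulus 5/3.
The radius of convergence is the smallest modulus among the singular points: 3/7.
At the order-2 pole -5/3 set g(k) = (k - (-5/3))^2*f(k) = (-33*k/4 - 32)/(k + 3/7)**3.
Order-2 pole: residue = g'(a); g'(-5/3) = 50537277/1827904, so the residue is 50537277/1827904.
At the order-3 pole -3/7 set g(k) = (k - (-3/7))^3*f(k) = (-33*k/4 - 32)/(k + 5/3)**2.
Order-3 pole: residue = g''(a)/2; g''(-3/7) = -50537277/913952, so the residue is -50537277/1827904.
List the singular points by increasing real part (a conjugate pair: the negative imaginary part first).


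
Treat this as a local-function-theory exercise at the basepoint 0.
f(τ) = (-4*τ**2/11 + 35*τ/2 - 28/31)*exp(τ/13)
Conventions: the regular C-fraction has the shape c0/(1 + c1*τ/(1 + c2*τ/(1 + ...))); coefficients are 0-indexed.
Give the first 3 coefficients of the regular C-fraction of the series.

The regular C-fraction coefficients are [-28/31, 2007/104, -103687751/5357352].

Taylor coefficients (expand at 0): a_0 = -28/31, a_1 = 14049/806, a_2 = 112935/115258.
c0 = a_0 = -28/31. Peel one level at a time: if S = 1 + c*τ/S' with S'(0) = 1, then c is the τ-coefficient of S and S' = c*τ/(S - 1).
S_1 = c0/f = 1 + (2007/104)*τ + (311063253/832832)*τ^2 + ...; c1 = 2007/104.
S_2 = c1*τ/(S_1 - 1) = 1 + (-103687751/5357352)*τ + ...; c2 = -103687751/5357352.


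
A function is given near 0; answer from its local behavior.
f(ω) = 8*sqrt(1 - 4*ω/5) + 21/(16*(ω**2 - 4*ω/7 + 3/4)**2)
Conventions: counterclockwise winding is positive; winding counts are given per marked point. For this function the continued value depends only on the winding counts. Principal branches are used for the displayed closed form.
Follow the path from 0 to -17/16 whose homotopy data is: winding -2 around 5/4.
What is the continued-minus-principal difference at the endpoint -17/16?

The rational part is single-valued and drops out of the difference; each branch term changes only by its own monodromy.
(8)*sqrt(1 - ω/(5/4)): winding -2 is even, the square root returns to the same sheet, contribution 0.
Summing the contributions at ω = -17/16 gives 0.

Continued minus principal equals 0.


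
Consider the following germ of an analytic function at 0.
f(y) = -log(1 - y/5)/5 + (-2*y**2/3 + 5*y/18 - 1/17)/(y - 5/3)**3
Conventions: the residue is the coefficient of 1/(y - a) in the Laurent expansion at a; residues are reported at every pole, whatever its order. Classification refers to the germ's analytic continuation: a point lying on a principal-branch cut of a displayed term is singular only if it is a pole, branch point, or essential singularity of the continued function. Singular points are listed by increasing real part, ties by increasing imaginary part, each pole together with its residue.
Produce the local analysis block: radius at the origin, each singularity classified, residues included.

Denominator factor (y - 5/3)^3: pole of order 3 at 5/3, modulus 5/3.
Branch term (-1/5)*log(1 - y/(5)): its argument vanishes at y = 5, a logarithmic branch point, modulus 5.
The radius of convergence is the smallest modulus among the singular points: 5/3.
The branch term is analytic at 5/3 and contributes nothing to the residue; only the rational part matters.
At the order-3 pole 5/3 set g(y) = (y - (5/3))^3*(rational part) = -2*y**2/3 + 5*y/18 - 1/17.
Order-3 pole: residue = g''(a)/2; g''(5/3) = -4/3, so the residue is -2/3.
List the singular points by increasing real part (a conjugate pair: the negative imaginary part first).

Radius of convergence at 0: 5/3.
At 5/3: a pole of order 3; residue -2/3.
At 5: a logarithmic branch point.


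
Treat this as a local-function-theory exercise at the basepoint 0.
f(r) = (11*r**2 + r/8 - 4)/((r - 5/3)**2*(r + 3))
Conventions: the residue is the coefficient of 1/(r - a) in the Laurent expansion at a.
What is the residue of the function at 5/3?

At the order-2 pole 5/3 set g(r) = (r - (5/3))^2*f(r) = (11*r**2 + r/8 - 4)/(r + 3).
Order-2 pole: residue = g'(a); g'(5/3) = 10435/1568, so the residue is 10435/1568.

The residue is 10435/1568.


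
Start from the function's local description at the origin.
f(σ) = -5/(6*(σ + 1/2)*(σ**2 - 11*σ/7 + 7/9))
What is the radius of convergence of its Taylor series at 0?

The radius of convergence is 1/2.

Denominator factor (σ + 1/2): pole of order 1 at -1/2, modulus 1/2.
Denominator factor (σ**2 - 11*σ/7 + 7/9): discriminant -283/441, complex-conjugate roots (11/14) + ((1/42)*sqrt(283))*i and (11/14) - ((1/42)*sqrt(283))*i; poles of order 1, moduli (1/3)*sqrt(7) and (1/3)*sqrt(7).
The radius of convergence is the smallest modulus among the singular points: 1/2.


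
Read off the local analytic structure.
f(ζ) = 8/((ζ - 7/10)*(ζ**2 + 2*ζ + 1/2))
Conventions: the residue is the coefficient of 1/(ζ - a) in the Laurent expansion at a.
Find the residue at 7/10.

The residue is 800/239.

At the order-1 pole 7/10 set g(ζ) = (ζ - (7/10))*f(ζ) = 8/(ζ**2 + 2*ζ + 1/2).
Simple pole: residue = g(a) at a = 7/10, which is 800/239.


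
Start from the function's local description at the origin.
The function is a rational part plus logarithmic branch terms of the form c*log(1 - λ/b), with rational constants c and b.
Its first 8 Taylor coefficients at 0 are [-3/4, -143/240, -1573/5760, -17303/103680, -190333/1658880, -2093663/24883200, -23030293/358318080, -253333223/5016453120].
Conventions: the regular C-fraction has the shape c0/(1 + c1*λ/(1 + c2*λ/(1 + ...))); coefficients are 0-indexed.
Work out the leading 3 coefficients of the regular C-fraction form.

The regular C-fraction coefficients are [-3/4, -143/180, 121/360].

Taylor coefficients (read off): a_0 = -3/4, a_1 = -143/240, a_2 = -1573/5760.
c0 = a_0 = -3/4. Peel one level at a time: if S = 1 + c*λ/S' with S'(0) = 1, then c is the λ-coefficient of S and S' = c*λ/(S - 1).
S_1 = c0/f = 1 + (-143/180)*λ + (17303/64800)*λ^2 + ...; c1 = -143/180.
S_2 = c1*λ/(S_1 - 1) = 1 + (121/360)*λ + ...; c2 = 121/360.


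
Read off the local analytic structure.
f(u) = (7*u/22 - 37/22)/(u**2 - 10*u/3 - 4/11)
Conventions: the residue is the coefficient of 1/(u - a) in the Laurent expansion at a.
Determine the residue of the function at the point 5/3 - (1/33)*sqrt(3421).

The factor u**2 - 10*u/3 - 4/11 splits as (u - a)(u - a') with a = 5/3 - (1/33)*sqrt(3421), a' = 5/3 + (1/33)*sqrt(3421). At the order-1 pole a set g(u) = (u - a)*f(u) = [7*u/22 - 37/22] / (u - a').
Simple pole: residue = g(a) at a = 5/3 - (1/33)*sqrt(3421), which is 7/44 + (19/3421)*sqrt(3421).

The residue is 7/44 + (19/3421)*sqrt(3421).


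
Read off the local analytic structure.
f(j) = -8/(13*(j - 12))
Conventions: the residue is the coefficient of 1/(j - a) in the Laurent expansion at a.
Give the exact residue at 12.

The residue is -8/13.

At the order-1 pole 12 set g(j) = (j - (12))*f(j) = -8/13.
Simple pole: residue = g(a) at a = 12, which is -8/13.


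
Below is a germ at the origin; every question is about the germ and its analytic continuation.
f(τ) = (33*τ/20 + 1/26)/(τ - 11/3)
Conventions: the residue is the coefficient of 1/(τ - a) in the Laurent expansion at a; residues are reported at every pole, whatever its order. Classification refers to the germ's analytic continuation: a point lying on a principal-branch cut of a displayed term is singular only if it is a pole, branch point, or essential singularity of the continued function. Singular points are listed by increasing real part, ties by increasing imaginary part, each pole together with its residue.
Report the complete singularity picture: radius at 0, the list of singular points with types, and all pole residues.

Radius of convergence at 0: 11/3.
At 11/3: a pole of order 1; residue 1583/260.

Denominator factor (τ - 11/3): pole of order 1 at 11/3, modulus 11/3.
The radius of convergence is the smallest modulus among the singular points: 11/3.
At the order-1 pole 11/3 set g(τ) = (τ - (11/3))*f(τ) = 33*τ/20 + 1/26.
Simple pole: residue = g(a) at a = 11/3, which is 1583/260.


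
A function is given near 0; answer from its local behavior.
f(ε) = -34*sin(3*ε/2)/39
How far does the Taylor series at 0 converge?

The radius of convergence is infinite.

The factor -sin(3*ε/2) is entire and contributes no finite singular point.
The polynomial part has no poles.
No finite singular points: the Taylor series at 0 converges everywhere.


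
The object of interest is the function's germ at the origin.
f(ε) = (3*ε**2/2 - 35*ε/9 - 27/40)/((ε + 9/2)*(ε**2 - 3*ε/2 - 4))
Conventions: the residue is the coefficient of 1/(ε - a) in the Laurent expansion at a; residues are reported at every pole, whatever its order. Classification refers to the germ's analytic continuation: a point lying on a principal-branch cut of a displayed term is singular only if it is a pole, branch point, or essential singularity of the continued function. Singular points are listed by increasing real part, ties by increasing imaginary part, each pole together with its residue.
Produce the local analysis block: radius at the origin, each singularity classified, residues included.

Denominator factor (ε + 9/2): pole of order 1 at -9/2, modulus 9/2.
Denominator factor (ε**2 - 3*ε/2 - 4): discriminant 73/4, real irrational roots 3/4 + (1/4)*sqrt(73) and 3/4 - (1/4)*sqrt(73); poles of order 1, moduli 3/4 + (1/4)*sqrt(73) and -3/4 + (1/4)*sqrt(73).
The radius of convergence is the smallest modulus among the singular points: -3/4 + (1/4)*sqrt(73).
At the order-1 pole -9/2 set g(ε) = (ε - (-9/2))*f(ε) = (3*ε**2/2 - 35*ε/9 - 27/40)/(ε**2 - 3*ε/2 - 4).
Simple pole: residue = g(a) at a = -9/2, which is 236/115.
The factor ε**2 - 3*ε/2 - 4 splits as (ε - a)(ε - a') with a = 3/4 - (1/4)*sqrt(73), a' = 3/4 + (1/4)*sqrt(73). At the order-1 pole a set g(ε) = (ε - a)*f(ε) = [(3*ε**2/2 - 35*ε/9 - 27/40)/(ε + 9/2)] / (ε - a').
Simple pole: residue = g(a) at a = 3/4 - (1/4)*sqrt(73), which is -127/460 - (10433/302220)*sqrt(73).
The factor ε**2 - 3*ε/2 - 4 splits as (ε - a)(ε - a') with a = 3/4 + (1/4)*sqrt(73), a' = 3/4 - (1/4)*sqrt(73). At the order-1 pole a set g(ε) = (ε - a)*f(ε) = [(3*ε**2/2 - 35*ε/9 - 27/40)/(ε + 9/2)] / (ε - a').
Simple pole: residue = g(a) at a = 3/4 + (1/4)*sqrt(73), which is -127/460 + (10433/302220)*sqrt(73).
List the singular points by increasing real part (a conjugate pair: the negative imaginary part first).

Radius of convergence at 0: -3/4 + (1/4)*sqrt(73).
At -9/2: a pole of order 1; residue 236/115.
At 3/4 - (1/4)*sqrt(73): a pole of order 1; residue -127/460 - (10433/302220)*sqrt(73).
At 3/4 + (1/4)*sqrt(73): a pole of order 1; residue -127/460 + (10433/302220)*sqrt(73).


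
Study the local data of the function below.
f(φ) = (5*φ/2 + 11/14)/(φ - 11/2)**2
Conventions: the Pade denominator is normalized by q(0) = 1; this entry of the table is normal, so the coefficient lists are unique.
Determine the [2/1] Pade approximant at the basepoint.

Taylor coefficients needed (expand at 0): a_0 = 2/77, a_1 = 78/847, a_2 = 304/9317, a_3 = 904/102487.
Write the denominator as Q(φ) = 1 + q1*φ. Requiring Q*f - P = O(φ^4) with deg P <= 2 kills the coefficients of φ^3..φ^3 in Q*f:
  φ^3: a_3 + q1*a_2 = 0, i.e. 904/102487 + (304/9317)*q1 = 0.
Solving this linear system: q1 = -113/418.
The numerator is Q*f truncated at degree 2: P0 = a_0 = 2/77; P1 = a_1 + q1*a_0 = 1369/16093; P2 = a_2 + q1*a_1 = 1369/177023.

The Pade approximant has numerator coefficients [2/77, 1369/16093, 1369/177023]; denominator coefficients [1, -113/418].


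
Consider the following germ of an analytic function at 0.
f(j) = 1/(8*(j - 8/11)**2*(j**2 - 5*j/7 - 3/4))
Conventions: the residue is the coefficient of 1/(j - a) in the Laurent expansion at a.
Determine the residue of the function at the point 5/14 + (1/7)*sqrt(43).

The factor j**2 - 5*j/7 - 3/4 splits as (j - a)(j - a') with a = 5/14 + (1/7)*sqrt(43), a' = 5/14 - (1/7)*sqrt(43). At the order-1 pole a set g(j) = (j - a)*f(j) = [1/(8*(j - 8/11)**2)] / (j - a').
Simple pole: residue = g(a) at a = 5/14 + (1/7)*sqrt(43), which is 531069/6295081 + (20379667/1082753932)*sqrt(43).

The residue is 531069/6295081 + (20379667/1082753932)*sqrt(43).


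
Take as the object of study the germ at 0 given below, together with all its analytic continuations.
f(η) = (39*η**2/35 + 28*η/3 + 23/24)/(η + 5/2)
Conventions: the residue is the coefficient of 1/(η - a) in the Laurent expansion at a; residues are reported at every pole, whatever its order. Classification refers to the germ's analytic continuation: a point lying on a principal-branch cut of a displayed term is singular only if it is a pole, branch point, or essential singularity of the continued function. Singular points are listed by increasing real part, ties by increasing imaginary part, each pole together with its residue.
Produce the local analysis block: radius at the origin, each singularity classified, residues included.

Radius of convergence at 0: 5/2.
At -5/2: a pole of order 1; residue -863/56.

Denominator factor (η + 5/2): pole of order 1 at -5/2, modulus 5/2.
The radius of convergence is the smallest modulus among the singular points: 5/2.
At the order-1 pole -5/2 set g(η) = (η - (-5/2))*f(η) = 39*η**2/35 + 28*η/3 + 23/24.
Simple pole: residue = g(a) at a = -5/2, which is -863/56.


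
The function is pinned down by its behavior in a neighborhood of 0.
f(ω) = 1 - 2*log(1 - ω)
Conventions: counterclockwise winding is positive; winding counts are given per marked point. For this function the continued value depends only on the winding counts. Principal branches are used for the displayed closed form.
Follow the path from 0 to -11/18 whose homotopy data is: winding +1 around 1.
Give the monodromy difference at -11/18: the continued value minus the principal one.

The rational part is single-valued and drops out of the difference; each branch term changes only by its own monodromy.
(-2)*log(1 - ω/(1)): each positive loop around 1 adds 2*pi*i to the log, so winding +1 contributes (-2)*(1)*2*pi*i = -(4)*pi*i.
Summing the contributions at ω = -11/18 gives -(4)*pi*i.

Continued minus principal equals -(4)*pi*i.


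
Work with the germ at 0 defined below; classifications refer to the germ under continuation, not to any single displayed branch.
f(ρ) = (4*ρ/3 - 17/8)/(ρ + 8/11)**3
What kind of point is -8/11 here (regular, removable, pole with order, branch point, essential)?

The point is a pole of order 3.

The denominator factor ρ + 8/11 vanishes at -8/11 and appears to the power 3; the numerator there equals -817/264, nonzero, and no other factor vanishes.
Hence a pole whose order is the multiplicity, 3.


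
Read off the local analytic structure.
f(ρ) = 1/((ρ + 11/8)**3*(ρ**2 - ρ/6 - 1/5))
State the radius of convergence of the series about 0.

The radius of convergence is -1/12 + (1/60)*sqrt(745).

Denominator factor (ρ + 11/8)^3: pole of order 3 at -11/8, modulus 11/8.
Denominator factor (ρ**2 - ρ/6 - 1/5): discriminant 149/180, real irrational roots 1/12 + (1/60)*sqrt(745) and 1/12 - (1/60)*sqrt(745); poles of order 1, moduli 1/12 + (1/60)*sqrt(745) and -1/12 + (1/60)*sqrt(745).
The radius of convergence is the smallest modulus among the singular points: -1/12 + (1/60)*sqrt(745).


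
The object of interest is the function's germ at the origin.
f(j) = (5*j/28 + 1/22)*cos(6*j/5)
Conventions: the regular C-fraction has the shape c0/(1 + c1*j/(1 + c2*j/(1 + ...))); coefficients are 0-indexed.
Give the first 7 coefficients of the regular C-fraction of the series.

Taylor coefficients (expand at 0): a_0 = 1/22, a_1 = 5/28, a_2 = -9/275, a_3 = -9/70, a_4 = 27/6875, a_5 = 27/1750, a_6 = -162/859375.
c0 = a_0 = 1/22. Peel one level at a time: if S = 1 + c*j/S' with S'(0) = 1, then c is the j-coefficient of S and S' = c*j/(S - 1).
S_1 = c0/f = 1 + (-55/14)*j + (79153/4900)*j^2 + ...; c1 = -55/14.
S_2 = c1*j/(S_1 - 1) = 1 + (79153/19250)*j + (1424754/1890625)*j^2 + ...; c2 = 79153/19250.
S_3 = c2*j/(S_2 - 1) = 1 + (-252/1375)*j + (-10584/395765)*j^2 + ...; c3 = -252/1375.
S_4 = c3*j/(S_3 - 1) = 1 + (-11550/79153)*j + (-3458164875/6265197409)*j^2 + ...; c4 = -11550/79153.
S_5 = c4*j/(S_4 - 1) = 1 + (-4191715/1108142)*j + (144229829017/9696242500)*j^2 + ...; c5 = -4191715/1108142.
S_6 = c5*j/(S_5 - 1) = 1 + (144229829017/36677506250)*j + ...; c6 = 144229829017/36677506250.

The regular C-fraction coefficients are [1/22, -55/14, 79153/19250, -252/1375, -11550/79153, -4191715/1108142, 144229829017/36677506250].


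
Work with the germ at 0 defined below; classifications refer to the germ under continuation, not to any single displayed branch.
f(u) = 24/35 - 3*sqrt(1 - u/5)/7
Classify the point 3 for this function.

There is no denominator, hence no pole anywhere.
Branch term sqrt(1 - u/(5)): argument at 3 is 2/5, nonzero, so 3 is not its branch point (a point on a principal cut is still regular for the continued germ).
So the germ continues analytically to 3.

The point is a regular point.


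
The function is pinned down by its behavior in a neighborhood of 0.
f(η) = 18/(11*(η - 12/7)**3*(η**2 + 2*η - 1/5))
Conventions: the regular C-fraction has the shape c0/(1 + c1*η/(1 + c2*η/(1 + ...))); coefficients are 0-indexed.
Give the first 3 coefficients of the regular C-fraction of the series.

Taylor coefficients (expand at 0): a_0 = 1715/1056, a_1 = 80605/4224, a_2 = 5126135/25344.
c0 = a_0 = 1715/1056. Peel one level at a time: if S = 1 + c*η/S' with S'(0) = 1, then c is the η-coefficient of S and S' = c*η/(S - 1).
S_1 = c0/f = 1 + (-47/4)*η + (649/48)*η^2 + ...; c1 = -47/4.
S_2 = c1*η/(S_1 - 1) = 1 + (649/564)*η + ...; c2 = 649/564.

The regular C-fraction coefficients are [1715/1056, -47/4, 649/564].


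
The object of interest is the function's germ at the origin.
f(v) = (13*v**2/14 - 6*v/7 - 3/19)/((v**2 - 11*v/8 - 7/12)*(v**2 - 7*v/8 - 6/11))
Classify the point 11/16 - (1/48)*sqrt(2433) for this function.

The denominator factor v**2 - 11*v/8 - 7/12 vanishes at 11/16 - (1/48)*sqrt(2433) and appears to the power 1; the numerator there equals 68669/102144 - (47/5376)*sqrt(2433), nonzero, and no other factor vanishes.
Hence a pole whose order is the multiplicity, 1.

The point is a pole of order 1.


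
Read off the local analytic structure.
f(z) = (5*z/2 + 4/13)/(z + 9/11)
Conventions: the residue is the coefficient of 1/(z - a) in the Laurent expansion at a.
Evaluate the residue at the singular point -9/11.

The residue is -497/286.

At the order-1 pole -9/11 set g(z) = (z - (-9/11))*f(z) = 5*z/2 + 4/13.
Simple pole: residue = g(a) at a = -9/11, which is -497/286.


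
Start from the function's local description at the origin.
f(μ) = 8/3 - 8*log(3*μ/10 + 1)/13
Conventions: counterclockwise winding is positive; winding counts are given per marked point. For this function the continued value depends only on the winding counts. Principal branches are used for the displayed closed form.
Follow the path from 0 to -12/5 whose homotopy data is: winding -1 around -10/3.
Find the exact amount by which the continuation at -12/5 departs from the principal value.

Continued minus principal equals (16/13)*pi*i.

The rational part is single-valued and drops out of the difference; each branch term changes only by its own monodromy.
(-8/13)*log(1 - μ/(-10/3)): each positive loop around -10/3 adds 2*pi*i to the log, so winding -1 contributes (-8/13)*(-1)*2*pi*i = (16/13)*pi*i.
Summing the contributions at μ = -12/5 gives (16/13)*pi*i.


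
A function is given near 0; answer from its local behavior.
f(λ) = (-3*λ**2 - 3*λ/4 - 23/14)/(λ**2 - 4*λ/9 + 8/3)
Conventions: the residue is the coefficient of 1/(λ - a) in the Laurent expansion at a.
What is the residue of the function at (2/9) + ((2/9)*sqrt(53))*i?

The residue is (-25/24) - ((557/2226)*sqrt(53))*i.

The factor λ**2 - 4*λ/9 + 8/3 splits as (λ - a)(λ - a') with a = (2/9) + ((2/9)*sqrt(53))*i, a' = (2/9) - ((2/9)*sqrt(53))*i. At the order-1 pole a set g(λ) = (λ - a)*f(λ) = [-3*λ**2 - 3*λ/4 - 23/14] / (λ - a').
Simple pole: residue = g(a) at a = (2/9) + ((2/9)*sqrt(53))*i, which is (-25/24) - ((557/2226)*sqrt(53))*i.


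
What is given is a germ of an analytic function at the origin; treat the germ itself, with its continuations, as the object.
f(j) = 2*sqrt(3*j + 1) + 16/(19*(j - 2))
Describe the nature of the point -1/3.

The term (2)*sqrt(1 - j/(-1/3)) has argument 1 - -1/3/(-1/3) = 0 at -1/3: a square-root (algebraic, two-sheeted) branch point; the remaining terms are analytic or single-valued there.

The point is an algebraic (square-root) branch point.


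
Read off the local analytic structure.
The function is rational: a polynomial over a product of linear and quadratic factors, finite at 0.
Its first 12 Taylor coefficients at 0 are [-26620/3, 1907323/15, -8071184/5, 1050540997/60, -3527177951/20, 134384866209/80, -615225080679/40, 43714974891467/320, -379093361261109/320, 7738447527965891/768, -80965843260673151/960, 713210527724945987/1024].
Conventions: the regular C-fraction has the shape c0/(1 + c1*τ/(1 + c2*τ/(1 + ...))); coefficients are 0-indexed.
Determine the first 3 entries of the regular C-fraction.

Taylor coefficients (read off): a_0 = -26620/3, a_1 = 1907323/15, a_2 = -8071184/5.
c0 = a_0 = -26620/3. Peel one level at a time: if S = 1 + c*τ/S' with S'(0) = 1, then c is the τ-coefficient of S and S' = c*τ/(S - 1).
S_1 = c0/f = 1 + (1433/100)*τ + (234289/10000)*τ^2 + ...; c1 = 1433/100.
S_2 = c1*τ/(S_1 - 1) = 1 + (-234289/143300)*τ + ...; c2 = -234289/143300.

The regular C-fraction coefficients are [-26620/3, 1433/100, -234289/143300].


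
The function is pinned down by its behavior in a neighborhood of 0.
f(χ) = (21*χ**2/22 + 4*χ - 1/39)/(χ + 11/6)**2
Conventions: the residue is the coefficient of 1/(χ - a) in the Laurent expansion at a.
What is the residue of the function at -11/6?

The residue is 1/2.

At the order-2 pole -11/6 set g(χ) = (χ - (-11/6))^2*f(χ) = 21*χ**2/22 + 4*χ - 1/39.
Order-2 pole: residue = g'(a); g'(-11/6) = 1/2, so the residue is 1/2.


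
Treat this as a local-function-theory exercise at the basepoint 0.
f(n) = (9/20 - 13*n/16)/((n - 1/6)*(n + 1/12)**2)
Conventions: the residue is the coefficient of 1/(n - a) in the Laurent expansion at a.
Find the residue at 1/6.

The residue is 151/30.

At the order-1 pole 1/6 set g(n) = (n - (1/6))*f(n) = (9/20 - 13*n/16)/(n + 1/12)**2.
Simple pole: residue = g(a) at a = 1/6, which is 151/30.


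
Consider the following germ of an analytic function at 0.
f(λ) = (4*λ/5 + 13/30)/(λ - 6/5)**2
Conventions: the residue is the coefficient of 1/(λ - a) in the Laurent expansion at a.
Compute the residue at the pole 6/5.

The residue is 4/5.

At the order-2 pole 6/5 set g(λ) = (λ - (6/5))^2*f(λ) = 4*λ/5 + 13/30.
Order-2 pole: residue = g'(a); g'(6/5) = 4/5, so the residue is 4/5.


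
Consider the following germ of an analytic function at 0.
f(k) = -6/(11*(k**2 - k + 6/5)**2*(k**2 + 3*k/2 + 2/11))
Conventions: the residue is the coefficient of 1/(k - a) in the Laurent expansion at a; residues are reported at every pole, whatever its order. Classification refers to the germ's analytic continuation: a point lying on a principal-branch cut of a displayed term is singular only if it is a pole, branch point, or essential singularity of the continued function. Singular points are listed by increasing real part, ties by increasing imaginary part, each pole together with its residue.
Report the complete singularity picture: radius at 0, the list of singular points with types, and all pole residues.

Radius of convergence at 0: 3/4 - (1/44)*sqrt(737).
At -3/4 - (1/44)*sqrt(737): a pole of order 1; residue -4310625/39219254 + (12813075/2627690018)*sqrt(737).
At -3/4 + (1/44)*sqrt(737): a pole of order 1; residue -4310625/39219254 - (12813075/2627690018)*sqrt(737).
At (1/2) - ((1/10)*sqrt(95))*i: a pole of order 2; residue (4310625/39219254) - ((91307775/14158150694)*sqrt(95))*i.
At (1/2) + ((1/10)*sqrt(95))*i: a pole of order 2; residue (4310625/39219254) + ((91307775/14158150694)*sqrt(95))*i.

Denominator factor (k**2 + 3*k/2 + 2/11): discriminant 67/44, real irrational roots -3/4 + (1/44)*sqrt(737) and -3/4 - (1/44)*sqrt(737); poles of order 1, moduli 3/4 - (1/44)*sqrt(737) and 3/4 + (1/44)*sqrt(737).
Denominator factor (k**2 - k + 6/5)^2: discriminant -19/5, complex-conjugate roots (1/2) + ((1/10)*sqrt(95))*i and (1/2) - ((1/10)*sqrt(95))*i; poles of order 2, moduli (1/5)*sqrt(30) and (1/5)*sqrt(30).
The radius of convergence is the smallest modulus among the singular points: 3/4 - (1/44)*sqrt(737).
The factor k**2 + 3*k/2 + 2/11 splits as (k - a)(k - a') with a = -3/4 - (1/44)*sqrt(737), a' = -3/4 + (1/44)*sqrt(737). At the order-1 pole a set g(k) = (k - a)*f(k) = [-6/(11*(k**2 - k + 6/5)**2)] / (k - a').
Simple pole: residue = g(a) at a = -3/4 - (1/44)*sqrt(737), which is -4310625/39219254 + (12813075/2627690018)*sqrt(737).
The factor k**2 + 3*k/2 + 2/11 splits as (k - a)(k - a') with a = -3/4 + (1/44)*sqrt(737), a' = -3/4 - (1/44)*sqrt(737). At the order-1 pole a set g(k) = (k - a)*f(k) = [-6/(11*(k**2 - k + 6/5)**2)] / (k - a').
Simple pole: residue = g(a) at a = -3/4 + (1/44)*sqrt(737), which is -4310625/39219254 - (12813075/2627690018)*sqrt(737).
The factor k**2 - k + 6/5 splits as (k - a)(k - a') with a = (1/2) - ((1/10)*sqrt(95))*i, a' = (1/2) + ((1/10)*sqrt(95))*i. At the order-2 pole a set g(k) = (k - a)^2*f(k) = [-6/(11*(k**2 + 3*k/2 + 2/11))] / (k - a')^2.
Order-2 pole: residue = g'(a); g'((1/2) - ((1/10)*sqrt(95))*i) = (4310625/39219254) - ((91307775/14158150694)*sqrt(95))*i, so the residue is (4310625/39219254) - ((91307775/14158150694)*sqrt(95))*i.
The factor k**2 - k + 6/5 splits as (k - a)(k - a') with a = (1/2) + ((1/10)*sqrt(95))*i, a' = (1/2) - ((1/10)*sqrt(95))*i. At the order-2 pole a set g(k) = (k - a)^2*f(k) = [-6/(11*(k**2 + 3*k/2 + 2/11))] / (k - a')^2.
Order-2 pole: residue = g'(a); g'((1/2) + ((1/10)*sqrt(95))*i) = (4310625/39219254) + ((91307775/14158150694)*sqrt(95))*i, so the residue is (4310625/39219254) + ((91307775/14158150694)*sqrt(95))*i.
List the singular points by increasing real part (a conjugate pair: the negative imaginary part first).


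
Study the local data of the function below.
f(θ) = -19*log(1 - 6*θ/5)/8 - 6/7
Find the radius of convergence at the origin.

Branch term (-19/8)*log(1 - θ/(5/6)): its argument vanishes at θ = 5/6, a logarithmic branch point, modulus 5/6.
The radius of convergence is the smallest modulus among the singular points: 5/6.

The radius of convergence is 5/6.


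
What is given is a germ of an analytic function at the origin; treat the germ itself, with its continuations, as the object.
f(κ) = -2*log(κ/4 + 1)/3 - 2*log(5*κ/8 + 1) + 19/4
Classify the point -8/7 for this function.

There is no denominator, hence no pole anywhere.
Branch term log(1 - κ/(-4)): argument at -8/7 is 5/7, nonzero, so -8/7 is not its branch point (a point on a principal cut is still regular for the continued germ).
Branch term log(1 - κ/(-8/5)): argument at -8/7 is 2/7, nonzero, so -8/7 is not its branch point (a point on a principal cut is still regular for the continued germ).
So the germ continues analytically to -8/7.

The point is a regular point.


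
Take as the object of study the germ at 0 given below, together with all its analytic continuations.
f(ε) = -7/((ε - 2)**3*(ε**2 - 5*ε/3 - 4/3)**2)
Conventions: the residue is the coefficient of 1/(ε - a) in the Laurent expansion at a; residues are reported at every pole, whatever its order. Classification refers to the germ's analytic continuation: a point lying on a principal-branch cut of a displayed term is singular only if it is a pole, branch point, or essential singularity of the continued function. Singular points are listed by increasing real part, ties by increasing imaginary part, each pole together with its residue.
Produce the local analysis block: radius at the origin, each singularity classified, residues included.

Denominator factor (ε**2 - 5*ε/3 - 4/3)^2: discriminant 73/9, real irrational roots 5/6 + (1/6)*sqrt(73) and 5/6 - (1/6)*sqrt(73); poles of order 2, moduli 5/6 + (1/6)*sqrt(73) and -5/6 + (1/6)*sqrt(73).
Denominator factor (ε - 2)^3: pole of order 3 at 2, modulus 2.
The radius of convergence is the smallest modulus among the singular points: -5/6 + (1/6)*sqrt(73).
The factor ε**2 - 5*ε/3 - 4/3 splits as (ε - a)(ε - a') with a = 5/6 - (1/6)*sqrt(73), a' = 5/6 + (1/6)*sqrt(73). At the order-2 pole a set g(ε) = (ε - a)^2*f(ε) = [-7/(ε - 2)**3] / (ε - a')^2.
Order-2 pole: residue = g'(a); g'(5/6 - (1/6)*sqrt(73)) = 10017/32 - (6245883/170528)*sqrt(73), so the residue is 10017/32 - (6245883/170528)*sqrt(73).
At the order-3 pole 2 set g(ε) = (ε - (2))^3*f(ε) = -7/(ε**2 - 5*ε/3 - 4/3)**2.
Order-3 pole: residue = g''(a)/2; g''(2) = -10017/8, so the residue is -10017/16.
The factor ε**2 - 5*ε/3 - 4/3 splits as (ε - a)(ε - a') with a = 5/6 + (1/6)*sqrt(73), a' = 5/6 - (1/6)*sqrt(73). At the order-2 pole a set g(ε) = (ε - a)^2*f(ε) = [-7/(ε - 2)**3] / (ε - a')^2.
Order-2 pole: residue = g'(a); g'(5/6 + (1/6)*sqrt(73)) = 10017/32 + (6245883/170528)*sqrt(73), so the residue is 10017/32 + (6245883/170528)*sqrt(73).
List the singular points by increasing real part (a conjugate pair: the negative imaginary part first).

Radius of convergence at 0: -5/6 + (1/6)*sqrt(73).
At 5/6 - (1/6)*sqrt(73): a pole of order 2; residue 10017/32 - (6245883/170528)*sqrt(73).
At 2: a pole of order 3; residue -10017/16.
At 5/6 + (1/6)*sqrt(73): a pole of order 2; residue 10017/32 + (6245883/170528)*sqrt(73).


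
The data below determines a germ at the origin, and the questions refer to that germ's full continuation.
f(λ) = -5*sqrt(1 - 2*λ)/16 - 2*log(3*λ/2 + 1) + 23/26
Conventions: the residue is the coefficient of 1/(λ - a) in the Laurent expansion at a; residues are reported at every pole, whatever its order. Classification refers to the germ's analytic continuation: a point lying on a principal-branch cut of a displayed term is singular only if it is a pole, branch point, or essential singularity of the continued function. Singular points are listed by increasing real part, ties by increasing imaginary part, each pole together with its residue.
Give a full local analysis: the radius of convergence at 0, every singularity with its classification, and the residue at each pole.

Branch term (-2)*log(1 - λ/(-2/3)): its argument vanishes at λ = -2/3, a logarithmic branch point, modulus 2/3.
Branch term (-5/16)*sqrt(1 - λ/(1/2)): its argument vanishes at λ = 1/2, a square-root branch point, modulus 1/2.
The radius of convergence is the smallest modulus among the singular points: 1/2.
List the singular points by increasing real part (a conjugate pair: the negative imaginary part first).

Radius of convergence at 0: 1/2.
At -2/3: a logarithmic branch point.
At 1/2: an algebraic (square-root) branch point.


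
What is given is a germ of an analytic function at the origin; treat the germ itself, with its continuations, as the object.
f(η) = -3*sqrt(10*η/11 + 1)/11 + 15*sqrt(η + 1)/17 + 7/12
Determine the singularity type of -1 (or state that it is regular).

The term (15/17)*sqrt(1 - η/(-1)) has argument 1 - -1/(-1) = 0 at -1: a square-root (algebraic, two-sheeted) branch point; the remaining terms are analytic or single-valued there.

The point is an algebraic (square-root) branch point.


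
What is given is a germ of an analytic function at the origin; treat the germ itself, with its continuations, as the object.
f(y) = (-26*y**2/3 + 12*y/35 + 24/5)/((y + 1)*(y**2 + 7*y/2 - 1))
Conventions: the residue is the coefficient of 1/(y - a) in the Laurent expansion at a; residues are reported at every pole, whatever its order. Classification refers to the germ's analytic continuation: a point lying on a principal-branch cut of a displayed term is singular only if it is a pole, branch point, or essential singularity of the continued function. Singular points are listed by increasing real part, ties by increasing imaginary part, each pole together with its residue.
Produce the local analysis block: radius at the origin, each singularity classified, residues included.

Denominator factor (y + 1): pole of order 1 at -1, modulus 1.
Denominator factor (y**2 + 7*y/2 - 1): discriminant 65/4, real irrational roots -7/4 + (1/4)*sqrt(65) and -7/4 - (1/4)*sqrt(65); poles of order 1, moduli -7/4 + (1/4)*sqrt(65) and 7/4 + (1/4)*sqrt(65).
The radius of convergence is the smallest modulus among the singular points: -7/4 + (1/4)*sqrt(65).
The factor y**2 + 7*y/2 - 1 splits as (y - a)(y - a') with a = -7/4 - (1/4)*sqrt(65), a' = -7/4 + (1/4)*sqrt(65). At the order-1 pole a set g(y) = (y - a)*f(y) = [(-26*y**2/3 + 12*y/35 + 24/5)/(y + 1)] / (y - a').
Simple pole: residue = g(a) at a = -7/4 - (1/4)*sqrt(65), which is -1209/245 - (34213/47775)*sqrt(65).
At the order-1 pole -1 set g(y) = (y - (-1))*f(y) = (-26*y**2/3 + 12*y/35 + 24/5)/(y**2 + 7*y/2 - 1).
Simple pole: residue = g(a) at a = -1, which is 884/735.
The factor y**2 + 7*y/2 - 1 splits as (y - a)(y - a') with a = -7/4 + (1/4)*sqrt(65), a' = -7/4 - (1/4)*sqrt(65). At the order-1 pole a set g(y) = (y - a)*f(y) = [(-26*y**2/3 + 12*y/35 + 24/5)/(y + 1)] / (y - a').
Simple pole: residue = g(a) at a = -7/4 + (1/4)*sqrt(65), which is -1209/245 + (34213/47775)*sqrt(65).
List the singular points by increasing real part (a conjugate pair: the negative imaginary part first).

Radius of convergence at 0: -7/4 + (1/4)*sqrt(65).
At -7/4 - (1/4)*sqrt(65): a pole of order 1; residue -1209/245 - (34213/47775)*sqrt(65).
At -1: a pole of order 1; residue 884/735.
At -7/4 + (1/4)*sqrt(65): a pole of order 1; residue -1209/245 + (34213/47775)*sqrt(65).
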